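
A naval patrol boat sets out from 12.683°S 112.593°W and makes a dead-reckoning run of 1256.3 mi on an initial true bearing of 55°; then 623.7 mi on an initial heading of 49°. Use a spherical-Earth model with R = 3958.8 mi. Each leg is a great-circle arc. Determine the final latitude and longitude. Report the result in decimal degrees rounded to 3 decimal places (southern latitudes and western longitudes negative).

latitude 3.975°, longitude -90.958°

Apply the spherical direct solution leg by leg, carrying full precision between legs.
Leg 1: from (-12.683°, -112.593°), δ = 1256.3/3958.8 = 0.317344 rad, θ = 55° → φ = -1.947°, λ = -97.774°.
Leg 2: from (-1.947°, -97.774°), δ = 623.7/3958.8 = 0.157548 rad, θ = 49° → φ = 3.975°, λ = -90.958°.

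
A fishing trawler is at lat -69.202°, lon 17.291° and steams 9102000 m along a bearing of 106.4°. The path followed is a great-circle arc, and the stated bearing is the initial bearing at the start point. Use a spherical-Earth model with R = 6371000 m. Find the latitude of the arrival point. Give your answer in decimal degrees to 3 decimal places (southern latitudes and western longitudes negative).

Angular distance δ = d/R = 9102000 / 6371000 = 1.428661 rad.
With φ₁ = -69.202° = -1.207803 rad and θ = 106.4° = 1.857030 rad:
Destination latitude: φ₂ = arcsin( sin φ₁ cos δ + cos φ₁ sin δ cos θ ) = arcsin(-0.231668) = -13.395°.
For the longitude increment, Δλ = atan2( sin θ sin δ cos φ₁, cos δ − sin φ₁ sin φ₂ ) = atan2(0.337193, -0.074915) = 102.526°.
λ₂ = 17.291° + 102.526° = 119.817°.

latitude -13.395°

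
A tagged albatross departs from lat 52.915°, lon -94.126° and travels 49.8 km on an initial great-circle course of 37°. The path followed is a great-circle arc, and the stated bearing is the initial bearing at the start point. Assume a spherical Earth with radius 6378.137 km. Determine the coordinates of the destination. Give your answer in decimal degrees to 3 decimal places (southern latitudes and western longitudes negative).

latitude 53.271°, longitude -93.676°

δ = 49.8/6378.137 = 0.007808 rad (0.4474°).
With φ₁ = 52.915° = 0.923541 rad and θ = 37° = 0.645772 rad:
Applying the spherical law of cosines for sides, sin φ₂ = sin φ₁ cos δ + cos φ₁ sin δ cos θ = 0.801478, so φ₂ = 53.271°.
Then Δλ = atan2(0.002833, 0.360597) = 0.007857 rad, from sin θ sin δ cos φ₁ over cos δ − sin φ₁ sin φ₂.
λ₂ = λ₁ + Δλ = -93.676°.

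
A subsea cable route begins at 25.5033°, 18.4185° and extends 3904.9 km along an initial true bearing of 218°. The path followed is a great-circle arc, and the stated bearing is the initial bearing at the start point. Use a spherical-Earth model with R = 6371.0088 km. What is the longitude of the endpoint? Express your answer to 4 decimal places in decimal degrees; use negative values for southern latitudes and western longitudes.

Angular distance δ = d/R = 3904.9 / 6371.0088 = 0.612917 rad.
Converting: φ₁ = 0.445117 rad, θ = 3.804818 rad.
Applying the spherical law of cosines for sides, sin φ₂ = sin φ₁ cos δ + cos φ₁ sin δ cos θ = -0.056949, so φ₂ = -3.2647°.
For the longitude increment, Δλ = atan2( sin θ sin δ cos φ₁, cos δ − sin φ₁ sin φ₂ ) = atan2(-0.319653, 0.842493) = -20.7774°.
Hence λ₂ = 18.4185° + -20.7774° = -2.3589°.

longitude -2.3589°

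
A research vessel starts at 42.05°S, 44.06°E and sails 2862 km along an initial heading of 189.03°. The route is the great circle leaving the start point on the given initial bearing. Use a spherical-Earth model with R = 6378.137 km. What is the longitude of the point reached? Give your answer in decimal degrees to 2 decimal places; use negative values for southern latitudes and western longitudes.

Central angle δ = d/R = 0.448720 rad.
Start latitude φ₁ = -0.733911 rad; initial bearing θ = 3.299196 rad.
Applying the spherical law of cosines for sides, sin φ₂ = sin φ₁ cos δ + cos φ₁ sin δ cos θ = -0.921613, so φ₂ = -67.16°.
Then Δλ = atan2(-0.050559, 0.283726) = -0.176346 rad, from sin θ sin δ cos φ₁ over cos δ − sin φ₁ sin φ₂.
λ₂ = 44.06° + -10.10° = 33.96°.

longitude 33.96°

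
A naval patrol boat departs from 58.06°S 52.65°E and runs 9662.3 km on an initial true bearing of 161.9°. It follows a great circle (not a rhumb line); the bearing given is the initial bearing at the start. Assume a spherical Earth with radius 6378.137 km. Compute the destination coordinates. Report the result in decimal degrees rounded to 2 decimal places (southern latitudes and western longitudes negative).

latitude -33.33°, longitude -149.14°

The arc subtends δ = 9662.3/6378.137 = 1.514909 rad at the centre.
Converting: φ₁ = -1.013338 rad, θ = 2.825688 rad.
Applying the spherical law of cosines for sides, sin φ₂ = sin φ₁ cos δ + cos φ₁ sin δ cos θ = -0.549468, so φ₂ = -33.33°.
Then Δλ = atan2(0.164101, -0.410422) = 2.761229 rad, from sin θ sin δ cos φ₁ over cos δ − sin φ₁ sin φ₂.
λ₂ = 52.65° + 158.21° = 210.86°, normalized to (−180°, 180°] → -149.14°.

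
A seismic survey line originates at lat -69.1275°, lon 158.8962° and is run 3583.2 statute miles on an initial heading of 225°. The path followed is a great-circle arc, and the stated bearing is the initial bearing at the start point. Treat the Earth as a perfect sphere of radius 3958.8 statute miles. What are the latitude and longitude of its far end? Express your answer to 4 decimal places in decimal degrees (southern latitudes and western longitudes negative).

δ = 3583.2/3958.8 = 0.905123 rad (51.8597°).
Start latitude φ₁ = -1.206502 rad; initial bearing θ = 3.926991 rad.
Destination latitude: φ₂ = arcsin( sin φ₁ cos δ + cos φ₁ sin δ cos θ ) = arcsin(-0.775207) = -50.8238°.
Δλ = atan2( sin θ sin δ cos φ₁ , cos δ − sin φ₁ sin φ₂ ) = atan2(-0.198147, -0.106746) = -2.064937 rad = -118.3122°.
λ₂ = λ₁ + Δλ = 40.5840°.

latitude -50.8238°, longitude 40.5840°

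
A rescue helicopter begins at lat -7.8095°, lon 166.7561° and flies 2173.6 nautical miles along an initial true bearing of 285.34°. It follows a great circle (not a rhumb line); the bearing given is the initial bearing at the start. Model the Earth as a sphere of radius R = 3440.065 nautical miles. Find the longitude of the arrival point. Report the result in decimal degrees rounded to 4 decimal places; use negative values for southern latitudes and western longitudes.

longitude 131.9936°

Central angle δ = d/R = 0.631849 rad.
With φ₁ = -7.8095° = -0.136301 rad and θ = 285.34° = 4.980122 rad:
Destination latitude: φ₂ = arcsin( sin φ₁ cos δ + cos φ₁ sin δ cos θ ) = arcsin(0.045155) = 2.5881°.
Then Δλ = atan2(-0.564312, 0.813073) = -0.606720 rad, from sin θ sin δ cos φ₁ over cos δ − sin φ₁ sin φ₂.
Hence λ₂ = 166.7561° + -34.7625° = 131.9936°.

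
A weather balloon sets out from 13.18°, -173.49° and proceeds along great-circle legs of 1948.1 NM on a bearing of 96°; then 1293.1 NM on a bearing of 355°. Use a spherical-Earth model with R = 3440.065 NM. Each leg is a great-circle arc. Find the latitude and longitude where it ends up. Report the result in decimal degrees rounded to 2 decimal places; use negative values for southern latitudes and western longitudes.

latitude 29.37°, longitude -143.00°

Apply the spherical direct solution leg by leg, carrying full precision between legs.
Leg 1: from (13.18°, -173.49°), δ = 1948.1/3440.065 = 0.566297 rad, θ = 96° → φ = 7.92°, λ = -140.89°.
Leg 2: from (7.92°, -140.89°), δ = 1293.1/3440.065 = 0.375894 rad, θ = 355° → φ = 29.37°, λ = -143.00°.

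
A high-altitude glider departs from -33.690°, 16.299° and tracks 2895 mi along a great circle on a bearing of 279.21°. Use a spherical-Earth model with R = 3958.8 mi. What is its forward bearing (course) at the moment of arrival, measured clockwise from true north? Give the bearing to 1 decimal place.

final bearing 299.8°

Angular distance δ = d/R = 2895 / 3958.8 = 0.731282 rad.
With φ₁ = -33.690° = -0.588001 rad and θ = 279.21° = 4.873134 rad:
Applying the spherical law of cosines for sides, sin φ₂ = sin φ₁ cos δ + cos φ₁ sin δ cos θ = -0.323937, so φ₂ = -18.901°.
Δλ = atan2( sin θ sin δ cos φ₁ , cos δ − sin φ₁ sin φ₂ ) = atan2(-0.548501, 0.564631) = -0.770908 rad = -44.170°.
λ₂ = 16.299° + -44.170° = -27.871°.
The forward bearing on arrival equals the back-azimuth from the destination plus 180°.
Back-azimuth from P₂ (-18.9°, -27.9°) to P₁ (-33.7°, 16.3°), with Δλ' = λ₁ − λ₂ = 44.2°: atan2( sin Δλ' cos φ₁ , cos φ₂ sin φ₁ − sin φ₂ cos φ₁ cos Δλ' ) = 119.8°.
Final bearing = (119.8° + 180°) mod 360° = 299.8°.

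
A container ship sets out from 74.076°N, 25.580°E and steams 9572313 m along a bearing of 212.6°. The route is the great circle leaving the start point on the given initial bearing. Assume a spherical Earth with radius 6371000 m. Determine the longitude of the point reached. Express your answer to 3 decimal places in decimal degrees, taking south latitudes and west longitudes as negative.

longitude -7.443°

The arc subtends δ = 9572313/6371000 = 1.502482 rad at the centre.
With φ₁ = 74.076° = 1.292870 rad and θ = 212.6° = 3.710570 rad:
Applying the spherical law of cosines for sides, sin φ₂ = sin φ₁ cos δ + cos φ₁ sin δ cos θ = -0.164956, so φ₂ = -9.495°.
For the longitude increment, Δλ = atan2( sin θ sin δ cos φ₁, cos δ − sin φ₁ sin φ₂ ) = atan2(-0.147473, 0.226887) = -33.023°.
λ₂ = 25.580° + -33.023° = -7.443°.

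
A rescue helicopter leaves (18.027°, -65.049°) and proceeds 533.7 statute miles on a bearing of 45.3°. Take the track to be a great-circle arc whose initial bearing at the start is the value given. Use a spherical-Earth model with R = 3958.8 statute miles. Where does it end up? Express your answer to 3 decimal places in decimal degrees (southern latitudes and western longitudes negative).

latitude 23.363°, longitude -59.076°

Angular distance δ = d/R = 533.7 / 3958.8 = 0.134814 rad.
Converting: φ₁ = 0.314631 rad, θ = 0.790634 rad.
Destination latitude: φ₂ = arcsin( sin φ₁ cos δ + cos φ₁ sin δ cos θ ) = arcsin(0.396556) = 23.363°.
Then Δλ = atan2(0.090846, 0.868206) = 0.104257 rad, from sin θ sin δ cos φ₁ over cos δ − sin φ₁ sin φ₂.
λ₂ = λ₁ + Δλ = -59.076°.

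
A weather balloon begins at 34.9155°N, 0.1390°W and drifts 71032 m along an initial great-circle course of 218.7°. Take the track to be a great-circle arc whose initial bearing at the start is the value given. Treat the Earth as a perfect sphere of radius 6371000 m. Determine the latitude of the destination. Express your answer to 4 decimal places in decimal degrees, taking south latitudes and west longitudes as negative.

latitude 34.4160°

Angular distance δ = d/R = 71032 / 6371000 = 0.011149 rad.
Converting: φ₁ = 0.609390 rad, θ = 3.817035 rad.
Destination latitude: φ₂ = arcsin( sin φ₁ cos δ + cos φ₁ sin δ cos θ ) = arcsin(0.565197) = 34.4160°.
For the longitude increment, Δλ = atan2( sin θ sin δ cos φ₁, cos δ − sin φ₁ sin φ₂ ) = atan2(-0.005716, 0.676437) = -0.4842°.
λ₂ = -0.1390° + -0.4842° = -0.6232°.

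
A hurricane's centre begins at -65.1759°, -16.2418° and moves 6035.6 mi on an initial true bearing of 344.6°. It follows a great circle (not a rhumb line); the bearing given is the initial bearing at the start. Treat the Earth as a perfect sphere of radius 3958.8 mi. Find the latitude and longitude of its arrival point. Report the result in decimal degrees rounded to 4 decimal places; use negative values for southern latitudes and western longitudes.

The arc subtends δ = 6035.6/3958.8 = 1.524603 rad at the centre.
Start latitude φ₁ = -1.137534 rad; initial bearing θ = 6.014405 rad.
Applying the spherical law of cosines for sides, sin φ₂ = sin φ₁ cos δ + cos φ₁ sin δ cos θ = 0.362418, so φ₂ = 21.2488°.
Δλ = atan2( sin θ sin δ cos φ₁ , cos δ − sin φ₁ sin φ₂ ) = atan2(-0.111371, 0.375108) = -0.288613 rad = -16.5363°.
λ₂ = -16.2418° + -16.5363° = -32.7781°.

latitude 21.2488°, longitude -32.7781°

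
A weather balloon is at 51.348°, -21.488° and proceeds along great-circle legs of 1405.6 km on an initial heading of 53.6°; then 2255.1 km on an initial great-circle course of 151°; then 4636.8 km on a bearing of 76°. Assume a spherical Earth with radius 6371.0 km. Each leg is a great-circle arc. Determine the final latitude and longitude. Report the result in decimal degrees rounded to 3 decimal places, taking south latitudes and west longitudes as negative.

Apply the spherical direct solution leg by leg, carrying full precision between legs.
Leg 1: from (51.348°, -21.488°), δ = 1405.6/6371 = 0.220625 rad, θ = 53.6° → φ = 57.473°, λ = -2.366°.
Leg 2: from (57.473°, -2.366°), δ = 2255.1/6371 = 0.353963 rad, θ = 151° → φ = 38.892°, λ = 10.103°.
Leg 3: from (38.892°, 10.103°), δ = 4636.8/6371 = 0.727798 rad, θ = 76° → φ = 36.444°, λ = 63.461°.

latitude 36.444°, longitude 63.461°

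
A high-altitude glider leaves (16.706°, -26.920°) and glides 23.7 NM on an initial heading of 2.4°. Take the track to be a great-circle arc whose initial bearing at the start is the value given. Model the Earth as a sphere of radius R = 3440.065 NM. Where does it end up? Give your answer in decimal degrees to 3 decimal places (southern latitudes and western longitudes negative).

latitude 17.100°, longitude -26.903°

Angular distance δ = d/R = 23.7 / 3440.065 = 0.006889 rad.
Converting: φ₁ = 0.291575 rad, θ = 0.041888 rad.
Applying the spherical law of cosines for sides, sin φ₂ = sin φ₁ cos δ + cos φ₁ sin δ cos θ = 0.294047, so φ₂ = 17.100°.
Then Δλ = atan2(0.000276, 0.915449) = 0.000302 rad, from sin θ sin δ cos φ₁ over cos δ − sin φ₁ sin φ₂.
λ₂ = λ₁ + Δλ = -26.903°.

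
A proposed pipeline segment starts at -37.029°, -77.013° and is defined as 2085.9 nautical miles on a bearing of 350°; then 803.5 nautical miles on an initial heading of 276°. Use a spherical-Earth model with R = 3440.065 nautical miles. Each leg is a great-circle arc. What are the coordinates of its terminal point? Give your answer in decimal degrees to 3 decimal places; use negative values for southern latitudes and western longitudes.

latitude -1.225°, longitude -96.010°

Apply the spherical direct solution leg by leg, carrying full precision between legs.
Leg 1: from (-37.029°, -77.013°), δ = 2085.9/3440.065 = 0.606355 rad, θ = 350° → φ = -2.684°, λ = -82.698°.
Leg 2: from (-2.684°, -82.698°), δ = 803.5/3440.065 = 0.233571 rad, θ = 276° → φ = -1.225°, λ = -96.010°.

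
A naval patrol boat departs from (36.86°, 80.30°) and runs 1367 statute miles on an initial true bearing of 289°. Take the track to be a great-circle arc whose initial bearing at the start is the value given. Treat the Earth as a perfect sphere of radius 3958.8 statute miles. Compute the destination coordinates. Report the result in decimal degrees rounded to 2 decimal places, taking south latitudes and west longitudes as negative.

latitude 40.74°, longitude 55.31°

The arc subtends δ = 1367/3958.8 = 0.345307 rad at the centre.
Start latitude φ₁ = 0.643328 rad; initial bearing θ = 5.044002 rad.
Applying the spherical law of cosines for sides, sin φ₂ = sin φ₁ cos δ + cos φ₁ sin δ cos θ = 0.652624, so φ₂ = 40.74°.
Then Δλ = atan2(-0.256068, 0.549487) = -0.436091 rad, from sin θ sin δ cos φ₁ over cos δ − sin φ₁ sin φ₂.
Hence λ₂ = 80.30° + -24.99° = 55.31°.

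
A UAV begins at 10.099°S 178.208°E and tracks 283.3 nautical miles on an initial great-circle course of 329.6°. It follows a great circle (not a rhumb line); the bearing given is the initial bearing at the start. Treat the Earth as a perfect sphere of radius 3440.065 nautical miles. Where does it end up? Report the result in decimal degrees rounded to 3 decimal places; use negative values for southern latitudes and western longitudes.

latitude -6.022°, longitude 175.809°

Angular distance δ = d/R = 283.3 / 3440.065 = 0.082353 rad.
With φ₁ = -10.099° = -0.176261 rad and θ = 329.6° = 5.752605 rad:
sin φ₂ = sin φ₁ cos δ + cos φ₁ sin δ cos θ = (-0.175350)(0.996611) + (0.984506)(0.082260)(0.862514) = -0.104904
φ₂ = asin(-0.104904) = -0.105098 rad = -6.022°.
For the longitude increment, Δλ = atan2( sin θ sin δ cos φ₁, cos δ − sin φ₁ sin φ₂ ) = atan2(-0.040981, 0.978216) = -2.399°.
λ₂ = λ₁ + Δλ = 175.809°.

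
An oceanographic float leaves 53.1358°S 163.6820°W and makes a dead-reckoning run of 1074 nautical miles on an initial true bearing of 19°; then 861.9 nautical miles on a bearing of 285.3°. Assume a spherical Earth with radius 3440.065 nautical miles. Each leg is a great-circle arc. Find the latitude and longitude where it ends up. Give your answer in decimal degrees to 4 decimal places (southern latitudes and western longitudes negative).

Apply the spherical direct solution leg by leg, carrying full precision between legs.
Leg 1: from (-53.1358°, -163.6820°), δ = 1074/3440.065 = 0.312203 rad, θ = 19° → φ = -35.9553°, λ = -156.5857°.
Leg 2: from (-35.9553°, -156.5857°), δ = 861.9/3440.065 = 0.250548 rad, θ = 285.3° → φ = -31.0551°, λ = -172.7957°.

latitude -31.0551°, longitude -172.7957°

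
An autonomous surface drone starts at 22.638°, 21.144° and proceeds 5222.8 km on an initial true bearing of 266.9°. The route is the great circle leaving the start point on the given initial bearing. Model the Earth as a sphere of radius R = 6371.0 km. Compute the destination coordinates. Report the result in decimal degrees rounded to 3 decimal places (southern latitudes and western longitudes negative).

latitude 13.072°, longitude -27.389°

Central angle δ = d/R = 0.819777 rad.
With φ₁ = 22.638° = 0.395108 rad and θ = 266.9° = 4.658284 rad:
sin φ₂ = sin φ₁ cos δ + cos φ₁ sin δ cos θ = (0.384908)(0.682384) + (0.922955)(0.730994)(-0.054079) = 0.226169
φ₂ = asin(0.226169) = 0.228143 rad = 13.072°.
Δλ = atan2( sin θ sin δ cos φ₁ , cos δ − sin φ₁ sin φ₂ ) = atan2(-0.673687, 0.595330) = -0.847066 rad = -48.533°.
Hence λ₂ = 21.144° + -48.533° = -27.389°.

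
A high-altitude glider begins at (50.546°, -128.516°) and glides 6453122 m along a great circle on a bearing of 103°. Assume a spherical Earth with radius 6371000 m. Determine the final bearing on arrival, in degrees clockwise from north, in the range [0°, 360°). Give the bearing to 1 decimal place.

final bearing 139.7°

δ = 6453122/6371000 = 1.012890 rad (58.0343°).
With φ₁ = 50.546° = 0.882194 rad and θ = 103° = 1.797689 rad:
Applying the spherical law of cosines for sides, sin φ₂ = sin φ₁ cos δ + cos φ₁ sin δ cos θ = 0.287506, so φ₂ = 16.709°.
Δλ = atan2( sin θ sin δ cos φ₁ , cos δ − sin φ₁ sin φ₂ ) = atan2(0.525284, 0.307418) = 1.041299 rad = 59.662°.
λ₂ = -128.516° + 59.662° = -68.854°.
The forward bearing on arrival equals the back-azimuth from the destination plus 180°.
Back-azimuth from P₂ (16.7°, -68.9°) to P₁ (50.5°, -128.5°), with Δλ' = λ₁ − λ₂ = -59.7°: atan2( sin Δλ' cos φ₁ , cos φ₂ sin φ₁ − sin φ₂ cos φ₁ cos Δλ' ) = 319.7°.
Final bearing = (319.7° + 180°) mod 360° = 139.7°.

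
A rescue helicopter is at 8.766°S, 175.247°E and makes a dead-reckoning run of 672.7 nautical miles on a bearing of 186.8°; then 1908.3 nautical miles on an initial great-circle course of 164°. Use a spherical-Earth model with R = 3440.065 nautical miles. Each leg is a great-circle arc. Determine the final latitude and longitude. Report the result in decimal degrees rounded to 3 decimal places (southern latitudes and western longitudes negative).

latitude -49.932°, longitude -173.120°

Apply the spherical direct solution leg by leg, carrying full precision between legs.
Leg 1: from (-8.766°, 175.247°), δ = 672.7/3440.065 = 0.195549 rad, θ = 186.8° → φ = -19.888°, λ = 173.845°.
Leg 2: from (-19.888°, 173.845°), δ = 1908.3/3440.065 = 0.554728 rad, θ = 164° → φ = -49.932°, λ = -173.120°.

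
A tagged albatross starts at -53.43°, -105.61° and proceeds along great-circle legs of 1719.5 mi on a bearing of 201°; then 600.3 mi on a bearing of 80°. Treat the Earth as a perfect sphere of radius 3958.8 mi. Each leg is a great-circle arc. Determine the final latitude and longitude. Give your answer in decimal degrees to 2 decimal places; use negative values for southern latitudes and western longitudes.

latitude -70.82°, longitude -112.53°

Apply the spherical direct solution leg by leg, carrying full precision between legs.
Leg 1: from (-53.43°, -105.61°), δ = 1719.5/3958.8 = 0.434349 rad, θ = 201° → φ = -74.29°, λ = -139.45°.
Leg 2: from (-74.29°, -139.45°), δ = 600.3/3958.8 = 0.151637 rad, θ = 80° → φ = -70.82°, λ = -112.53°.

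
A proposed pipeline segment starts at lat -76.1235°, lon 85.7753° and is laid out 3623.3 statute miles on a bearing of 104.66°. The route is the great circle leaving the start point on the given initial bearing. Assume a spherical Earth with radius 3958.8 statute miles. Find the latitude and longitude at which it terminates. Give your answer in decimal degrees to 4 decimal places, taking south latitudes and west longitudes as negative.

Angular distance δ = d/R = 3623.3 / 3958.8 = 0.915252 rad.
Start latitude φ₁ = -1.328606 rad; initial bearing θ = 1.826662 rad.
sin φ₂ = sin φ₁ cos δ + cos φ₁ sin δ cos θ = (-0.970815)(0.609591) + (0.239830)(0.792716)(-0.253083) = -0.639915
φ₂ = asin(-0.639915) = -0.694388 rad = -39.7855°.
For the longitude increment, Δλ = atan2( sin θ sin δ cos φ₁, cos δ − sin φ₁ sin φ₂ ) = atan2(0.183928, -0.011648) = 93.6238°.
λ₂ = 85.7753° + 93.6238° = 179.3991°.

latitude -39.7855°, longitude 179.3991°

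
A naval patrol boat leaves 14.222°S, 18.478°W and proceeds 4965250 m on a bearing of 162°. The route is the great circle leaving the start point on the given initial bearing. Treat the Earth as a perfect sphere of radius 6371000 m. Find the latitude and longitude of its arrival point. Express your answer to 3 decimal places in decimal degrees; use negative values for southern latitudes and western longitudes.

latitude -55.356°, longitude 3.983°

Central angle δ = d/R = 0.779352 rad.
With φ₁ = -14.222° = -0.248221 rad and θ = 162° = 2.827433 rad:
Destination latitude: φ₂ = arcsin( sin φ₁ cos δ + cos φ₁ sin δ cos θ ) = arcsin(-0.822703) = -55.356°.
Δλ = atan2( sin θ sin δ cos φ₁ , cos δ − sin φ₁ sin φ₂ ) = atan2(0.210526, 0.509248) = 0.392010 rad = 22.461°.
λ₂ = λ₁ + Δλ = 3.983°.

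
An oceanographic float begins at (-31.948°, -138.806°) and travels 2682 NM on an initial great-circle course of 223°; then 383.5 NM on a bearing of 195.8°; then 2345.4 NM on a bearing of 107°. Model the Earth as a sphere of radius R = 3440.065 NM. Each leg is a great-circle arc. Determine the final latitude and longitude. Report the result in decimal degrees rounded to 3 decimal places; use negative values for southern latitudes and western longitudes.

latitude -50.025°, longitude -127.952°

Apply the spherical direct solution leg by leg, carrying full precision between legs.
Leg 1: from (-31.948°, -138.806°), δ = 2682/3440.065 = 0.779636 rad, θ = 223° → φ = -54.350°, λ = 165.845°.
Leg 2: from (-54.350°, 165.845°), δ = 383.5/3440.065 = 0.111480 rad, θ = 195.8° → φ = -60.451°, λ = 162.323°.
Leg 3: from (-60.451°, 162.323°), δ = 2345.4/3440.065 = 0.681789 rad, θ = 107° → φ = -50.025°, λ = -127.952°.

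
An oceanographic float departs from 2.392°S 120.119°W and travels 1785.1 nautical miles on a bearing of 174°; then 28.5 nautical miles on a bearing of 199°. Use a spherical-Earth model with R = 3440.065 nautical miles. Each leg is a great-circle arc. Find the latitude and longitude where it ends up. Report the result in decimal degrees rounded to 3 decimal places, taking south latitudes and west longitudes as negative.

Apply the spherical direct solution leg by leg, carrying full precision between legs.
Leg 1: from (-2.392°, -120.119°), δ = 1785.1/3440.065 = 0.518915 rad, θ = 174° → φ = -31.940°, λ = -116.617°.
Leg 2: from (-31.940°, -116.617°), δ = 28.5/3440.065 = 0.008285 rad, θ = 199° → φ = -32.389°, λ = -116.800°.

latitude -32.389°, longitude -116.800°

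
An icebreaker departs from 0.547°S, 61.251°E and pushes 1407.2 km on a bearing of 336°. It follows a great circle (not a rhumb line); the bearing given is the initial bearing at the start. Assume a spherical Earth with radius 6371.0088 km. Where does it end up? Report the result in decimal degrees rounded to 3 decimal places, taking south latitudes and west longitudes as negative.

latitude 11.001°, longitude 56.043°

Central angle δ = d/R = 0.220876 rad.
With φ₁ = -0.547° = -0.009547 rad and θ = 336° = 5.864306 rad:
sin φ₂ = sin φ₁ cos δ + cos φ₁ sin δ cos θ = (-0.009547)(0.975706) + (0.999954)(0.219084)(0.913545) = 0.190819
φ₂ = asin(0.190819) = 0.191997 rad = 11.001°.
Then Δλ = atan2(-0.089105, 0.977528) = -0.090903 rad, from sin θ sin δ cos φ₁ over cos δ − sin φ₁ sin φ₂.
λ₂ = 61.251° + -5.208° = 56.043°.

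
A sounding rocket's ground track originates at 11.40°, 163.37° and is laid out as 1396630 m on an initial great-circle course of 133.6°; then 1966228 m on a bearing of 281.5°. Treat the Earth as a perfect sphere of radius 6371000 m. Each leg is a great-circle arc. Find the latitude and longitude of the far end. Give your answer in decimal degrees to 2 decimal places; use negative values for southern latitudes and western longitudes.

Apply the spherical direct solution leg by leg, carrying full precision between legs.
Leg 1: from (11.40°, 163.37°), δ = 1396630/6371000 = 0.219217 rad, θ = 133.6° → φ = 2.63°, λ = 172.44°.
Leg 2: from (2.63°, 172.44°), δ = 1966228/6371000 = 0.308622 rad, θ = 281.5° → φ = 5.98°, λ = 155.03°.

latitude 5.98°, longitude 155.03°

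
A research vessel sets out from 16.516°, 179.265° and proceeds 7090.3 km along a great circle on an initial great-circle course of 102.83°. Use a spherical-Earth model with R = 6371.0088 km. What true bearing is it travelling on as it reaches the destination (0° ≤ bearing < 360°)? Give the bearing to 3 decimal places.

final bearing 110.479°

Angular distance δ = d/R = 7090.3 / 6371.0088 = 1.112901 rad.
With φ₁ = 16.516° = 0.288259 rad and θ = 102.83° = 1.794722 rad:
Applying the spherical law of cosines for sides, sin φ₂ = sin φ₁ cos δ + cos φ₁ sin δ cos θ = -0.065295, so φ₂ = -3.744°.
Then Δλ = atan2(0.838505, 0.460624) = 1.068460 rad, from sin θ sin δ cos φ₁ over cos δ − sin φ₁ sin φ₂.
λ₂ = 179.265° + 61.218° = 240.483°, normalized to (−180°, 180°] → -119.517°.
The forward bearing on arrival equals the back-azimuth from the destination plus 180°.
Back-azimuth from P₂ (-3.744°, -119.517°) to P₁ (16.516°, 179.265°), with Δλ' = λ₁ − λ₂ = 298.782°: atan2( sin Δλ' cos φ₁ , cos φ₂ sin φ₁ − sin φ₂ cos φ₁ cos Δλ' ) = 290.479°.
Final bearing = (290.479° + 180°) mod 360° = 110.479°.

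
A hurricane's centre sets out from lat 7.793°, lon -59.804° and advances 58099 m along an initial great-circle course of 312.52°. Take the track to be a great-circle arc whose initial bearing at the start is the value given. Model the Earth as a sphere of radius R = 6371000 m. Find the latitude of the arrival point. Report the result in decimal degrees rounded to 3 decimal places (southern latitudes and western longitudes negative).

Angular distance δ = d/R = 58099 / 6371000 = 0.009119 rad.
With φ₁ = 7.793° = 0.136014 rad and θ = 312.52° = 5.454503 rad:
Applying the spherical law of cosines for sides, sin φ₂ = sin φ₁ cos δ + cos φ₁ sin δ cos θ = 0.141695, so φ₂ = 8.146°.
Then Δλ = atan2(-0.006659, 0.980745) = -0.006790 rad, from sin θ sin δ cos φ₁ over cos δ − sin φ₁ sin φ₂.
Hence λ₂ = -59.804° + -0.389° = -60.193°.

latitude 8.146°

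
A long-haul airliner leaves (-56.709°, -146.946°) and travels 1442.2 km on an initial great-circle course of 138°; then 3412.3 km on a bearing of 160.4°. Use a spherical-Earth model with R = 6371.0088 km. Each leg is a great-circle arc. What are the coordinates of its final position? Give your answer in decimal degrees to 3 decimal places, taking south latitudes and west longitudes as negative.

latitude -79.300°, longitude -13.381°

Apply the spherical direct solution leg by leg, carrying full precision between legs.
Leg 1: from (-56.709°, -146.946°), δ = 1442.2/6371.0088 = 0.226369 rad, θ = 138° → φ = -64.974°, λ = -126.152°.
Leg 2: from (-64.974°, -126.152°), δ = 3412.3/6371.0088 = 0.535598 rad, θ = 160.4° → φ = -79.300°, λ = -13.381°.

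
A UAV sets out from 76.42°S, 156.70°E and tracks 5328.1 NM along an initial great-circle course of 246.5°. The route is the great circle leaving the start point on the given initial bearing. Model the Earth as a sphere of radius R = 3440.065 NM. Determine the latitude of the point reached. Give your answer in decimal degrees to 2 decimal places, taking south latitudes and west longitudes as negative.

Central angle δ = d/R = 1.548837 rad.
With φ₁ = -76.42° = -1.333781 rad and θ = 246.5° = 4.302237 rad:
sin φ₂ = sin φ₁ cos δ + cos φ₁ sin δ cos θ = (-0.972043)(0.021958) + (0.234803)(0.999759)(-0.398749) = -0.114949
φ₂ = asin(-0.114949) = -0.115203 rad = -6.60°.
Δλ = atan2( sin θ sin δ cos φ₁ , cos δ − sin φ₁ sin φ₂ ) = atan2(-0.215276, -0.089777) = -1.965900 rad = -112.64°.
λ₂ = 156.70° + -112.64° = 44.06°.

latitude -6.60°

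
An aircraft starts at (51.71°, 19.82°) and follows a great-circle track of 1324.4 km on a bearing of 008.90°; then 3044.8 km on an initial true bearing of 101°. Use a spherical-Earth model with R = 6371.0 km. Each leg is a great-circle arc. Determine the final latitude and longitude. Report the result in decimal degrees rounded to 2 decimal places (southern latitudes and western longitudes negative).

Apply the spherical direct solution leg by leg, carrying full precision between legs.
Leg 1: from (51.71°, 19.82°), δ = 1324.4/6371 = 0.207879 rad, θ = 8.9° → φ = 63.42°, λ = 23.91°.
Leg 2: from (63.42°, 23.91°), δ = 3044.8/6371 = 0.477916 rad, θ = 101° → φ = 49.01°, λ = 67.41°.

latitude 49.01°, longitude 67.41°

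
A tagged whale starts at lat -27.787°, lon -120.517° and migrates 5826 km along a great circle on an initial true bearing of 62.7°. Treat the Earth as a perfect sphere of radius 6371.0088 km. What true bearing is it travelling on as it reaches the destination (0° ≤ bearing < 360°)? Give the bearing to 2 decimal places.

Angular distance δ = d/R = 5826 / 6371.0088 = 0.914455 rad.
With φ₁ = -27.787° = -0.484975 rad and θ = 62.7° = 1.094321 rad:
sin φ₂ = sin φ₁ cos δ + cos φ₁ sin δ cos θ = (-0.466186)(0.610223) + (0.884687)(0.792230)(0.458650) = 0.036979
φ₂ = asin(0.036979) = 0.036987 rad = 2.119°.
For the longitude increment, Δλ = atan2( sin θ sin δ cos φ₁, cos δ − sin φ₁ sin φ₂ ) = atan2(0.622810, 0.627462) = 44.787°.
λ₂ = λ₁ + Δλ = -75.730°.
The forward bearing on arrival equals the back-azimuth from the destination plus 180°.
Back-azimuth from P₂ (2.12°, -75.73°) to P₁ (-27.79°, -120.52°), with Δλ' = λ₁ − λ₂ = -44.79°: atan2( sin Δλ' cos φ₁ , cos φ₂ sin φ₁ − sin φ₂ cos φ₁ cos Δλ' ) = 231.88°.
Final bearing = (231.88° + 180°) mod 360° = 51.88°.

final bearing 51.88°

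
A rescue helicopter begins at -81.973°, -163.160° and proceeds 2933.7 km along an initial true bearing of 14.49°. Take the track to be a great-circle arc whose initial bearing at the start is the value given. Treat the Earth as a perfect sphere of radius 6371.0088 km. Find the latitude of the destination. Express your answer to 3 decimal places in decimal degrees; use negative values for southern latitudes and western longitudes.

latitude -55.790°

Angular distance δ = d/R = 2933.7 / 6371.0088 = 0.460477 rad.
With φ₁ = -81.973° = -1.430699 rad and θ = 14.49° = 0.252898 rad:
Applying the spherical law of cosines for sides, sin φ₂ = sin φ₁ cos δ + cos φ₁ sin δ cos θ = -0.826985, so φ₂ = -55.790°.
Δλ = atan2( sin θ sin δ cos φ₁ , cos δ − sin φ₁ sin φ₂ ) = atan2(0.015526, 0.076958) = 0.199076 rad = 11.406°.
λ₂ = λ₁ + Δλ = -151.754°.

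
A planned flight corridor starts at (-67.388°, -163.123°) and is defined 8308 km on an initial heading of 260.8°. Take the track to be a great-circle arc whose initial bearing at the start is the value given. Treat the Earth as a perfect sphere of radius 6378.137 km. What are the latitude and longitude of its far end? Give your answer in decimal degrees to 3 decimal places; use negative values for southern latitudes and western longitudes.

Central angle δ = d/R = 1.302575 rad.
Converting: φ₁ = -1.176142 rad, θ = 4.551819 rad.
Destination latitude: φ₂ = arcsin( sin φ₁ cos δ + cos φ₁ sin δ cos θ ) = arcsin(-0.303920) = -17.693°.
For the longitude increment, Δλ = atan2( sin θ sin δ cos φ₁, cos δ − sin φ₁ sin φ₂ ) = atan2(-0.365972, -0.015540) = -92.431°.
λ₂ = -163.123° + -92.431° = -255.554°, normalized to (−180°, 180°] → 104.446°.

latitude -17.693°, longitude 104.446°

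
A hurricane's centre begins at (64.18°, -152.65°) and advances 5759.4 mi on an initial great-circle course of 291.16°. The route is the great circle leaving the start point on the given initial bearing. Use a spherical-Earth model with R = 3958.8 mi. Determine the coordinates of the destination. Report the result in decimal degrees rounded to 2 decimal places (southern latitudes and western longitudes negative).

latitude 15.09°, longitude 100.97°

δ = 5759.4/3958.8 = 1.454835 rad (83.3559°).
Start latitude φ₁ = 1.120152 rad; initial bearing θ = 5.081701 rad.
Destination latitude: φ₂ = arcsin( sin φ₁ cos δ + cos φ₁ sin δ cos θ ) = arcsin(0.260315) = 15.09°.
Then Δλ = atan2(-0.403451, -0.118625) = -1.856764 rad, from sin θ sin δ cos φ₁ over cos δ − sin φ₁ sin φ₂.
λ₂ = -152.65° + -106.38° = -259.03°, normalized to (−180°, 180°] → 100.97°.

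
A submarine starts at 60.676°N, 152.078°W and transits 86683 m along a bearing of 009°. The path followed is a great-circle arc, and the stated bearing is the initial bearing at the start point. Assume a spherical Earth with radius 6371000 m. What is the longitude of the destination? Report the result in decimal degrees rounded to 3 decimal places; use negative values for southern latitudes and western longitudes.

longitude -151.823°

Central angle δ = d/R = 0.013606 rad.
Start latitude φ₁ = 1.058996 rad; initial bearing θ = 0.157080 rad.
Destination latitude: φ₂ = arcsin( sin φ₁ cos δ + cos φ₁ sin δ cos θ ) = arcsin(0.878365) = 61.446°.
Then Δλ = atan2(0.001042, 0.234093) = 0.004453 rad, from sin θ sin δ cos φ₁ over cos δ − sin φ₁ sin φ₂.
Hence λ₂ = -152.078° + 0.255° = -151.823°.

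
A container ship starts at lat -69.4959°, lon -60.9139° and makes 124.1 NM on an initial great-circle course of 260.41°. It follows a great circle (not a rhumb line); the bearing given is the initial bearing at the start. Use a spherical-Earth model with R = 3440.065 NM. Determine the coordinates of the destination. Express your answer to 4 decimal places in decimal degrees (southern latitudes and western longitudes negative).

Angular distance δ = d/R = 124.1 / 3440.065 = 0.036075 rad.
Converting: φ₁ = -1.212932 rad, θ = 4.545012 rad.
sin φ₂ = sin φ₁ cos δ + cos φ₁ sin δ cos θ = (-0.936647)(0.999349) + (0.350274)(0.036067)(-0.166597) = -0.938142
φ₂ = asin(-0.938142) = -1.217226 rad = -69.7419°.
For the longitude increment, Δλ = atan2( sin θ sin δ cos φ₁, cos δ − sin φ₁ sin φ₂ ) = atan2(-0.012457, 0.120641) = -5.8952°.
λ₂ = λ₁ + Δλ = -66.8091°.

latitude -69.7419°, longitude -66.8091°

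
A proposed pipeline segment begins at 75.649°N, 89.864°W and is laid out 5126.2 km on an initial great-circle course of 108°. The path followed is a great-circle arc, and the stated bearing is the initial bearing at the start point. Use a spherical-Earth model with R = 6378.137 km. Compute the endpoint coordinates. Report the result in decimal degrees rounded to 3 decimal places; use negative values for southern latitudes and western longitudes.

The arc subtends δ = 5126.2/6378.137 = 0.803714 rad at the centre.
With φ₁ = 75.649° = 1.320324 rad and θ = 108° = 1.884956 rad:
sin φ₂ = sin φ₁ cos δ + cos φ₁ sin δ cos θ = (0.968795)(0.694037) + (0.247861)(0.719939)(-0.309017) = 0.617238
φ₂ = asin(0.617238) = 0.665227 rad = 38.115°.
Δλ = atan2( sin θ sin δ cos φ₁ , cos δ − sin φ₁ sin φ₂ ) = atan2(0.169711, 0.096060) = 1.055736 rad = 60.489°.
Hence λ₂ = -89.864° + 60.489° = -29.375°.

latitude 38.115°, longitude -29.375°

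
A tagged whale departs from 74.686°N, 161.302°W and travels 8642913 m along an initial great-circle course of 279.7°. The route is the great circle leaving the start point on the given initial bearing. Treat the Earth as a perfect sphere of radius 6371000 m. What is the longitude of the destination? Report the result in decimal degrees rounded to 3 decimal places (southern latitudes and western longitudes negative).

δ = 8642913/6371000 = 1.356602 rad (77.7276°).
Start latitude φ₁ = 1.303517 rad; initial bearing θ = 4.881686 rad.
Destination latitude: φ₂ = arcsin( sin φ₁ cos δ + cos φ₁ sin δ cos θ ) = arcsin(0.248495) = 14.388°.
For the longitude increment, Δλ = atan2( sin θ sin δ cos φ₁, cos δ − sin φ₁ sin φ₂ ) = atan2(-0.254384, -0.027112) = -96.084°.
λ₂ = -161.302° + -96.084° = -257.386°, normalized to (−180°, 180°] → 102.614°.

longitude 102.614°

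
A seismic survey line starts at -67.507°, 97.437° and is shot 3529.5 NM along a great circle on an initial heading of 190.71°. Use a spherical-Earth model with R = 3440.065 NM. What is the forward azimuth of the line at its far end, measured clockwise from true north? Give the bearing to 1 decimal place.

Angular distance δ = d/R = 3529.5 / 3440.065 = 1.025998 rad.
Converting: φ₁ = -1.178219 rad, θ = 3.328517 rad.
sin φ₂ = sin φ₁ cos δ + cos φ₁ sin δ cos θ = (-0.923926)(0.518246) + (0.382571)(0.855232)(-0.982580) = -0.800308
φ₂ = asin(-0.800308) = -0.927808 rad = -53.160°.
Δλ = atan2( sin θ sin δ cos φ₁ , cos δ − sin φ₁ sin φ₂ ) = atan2(-0.060804, -0.221180) = -2.873314 rad = -164.629°.
Hence λ₂ = 97.437° + -164.629° = -67.192°.
The forward bearing on arrival equals the back-azimuth from the destination plus 180°.
Back-azimuth from P₂ (-53.2°, -67.2°) to P₁ (-67.5°, 97.4°), with Δλ' = λ₁ − λ₂ = 164.6°: atan2( sin Δλ' cos φ₁ , cos φ₂ sin φ₁ − sin φ₂ cos φ₁ cos Δλ' ) = 173.2°.
Final bearing = (173.2° + 180°) mod 360° = 353.2°.

final bearing 353.2°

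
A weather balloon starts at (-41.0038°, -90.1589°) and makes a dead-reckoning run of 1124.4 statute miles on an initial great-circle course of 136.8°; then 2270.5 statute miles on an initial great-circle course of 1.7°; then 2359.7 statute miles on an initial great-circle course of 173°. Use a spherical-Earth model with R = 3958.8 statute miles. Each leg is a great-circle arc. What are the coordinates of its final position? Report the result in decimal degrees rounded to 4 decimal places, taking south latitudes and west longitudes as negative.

latitude -52.5515°, longitude -64.7251°

Apply the spherical direct solution leg by leg, carrying full precision between legs.
Leg 1: from (-41.0038°, -90.1589°), δ = 1124.4/3958.8 = 0.284025 rad, θ = 136.8° → φ = -51.6265°, λ = -72.1597°.
Leg 2: from (-51.6265°, -72.1597°), δ = 2270.5/3958.8 = 0.573532 rad, θ = 1.7° → φ = -18.7744°, λ = -71.1855°.
Leg 3: from (-18.7744°, -71.1855°), δ = 2359.7/3958.8 = 0.596064 rad, θ = 173° → φ = -52.5515°, λ = -64.7251°.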